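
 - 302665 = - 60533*5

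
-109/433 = - 109/433= -0.25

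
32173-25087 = 7086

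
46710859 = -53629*( - 871 )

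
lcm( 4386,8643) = 293862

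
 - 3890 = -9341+5451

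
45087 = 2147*21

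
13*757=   9841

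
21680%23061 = 21680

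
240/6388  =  60/1597 = 0.04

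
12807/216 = 59 + 7/24 = 59.29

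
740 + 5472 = 6212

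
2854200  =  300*9514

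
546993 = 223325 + 323668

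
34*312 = 10608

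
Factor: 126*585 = 73710  =  2^1*3^4*5^1*7^1*13^1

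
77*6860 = 528220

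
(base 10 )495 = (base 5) 3440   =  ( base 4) 13233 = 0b111101111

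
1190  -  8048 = - 6858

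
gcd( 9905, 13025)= 5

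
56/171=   56/171=0.33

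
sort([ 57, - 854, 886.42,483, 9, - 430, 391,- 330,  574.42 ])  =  [ - 854, - 430, - 330,9,57, 391, 483 , 574.42,886.42 ]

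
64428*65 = 4187820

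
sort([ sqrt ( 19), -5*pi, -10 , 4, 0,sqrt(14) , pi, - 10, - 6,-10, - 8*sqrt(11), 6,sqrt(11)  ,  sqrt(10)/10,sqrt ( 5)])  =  [ - 8*sqrt(11 ) , - 5*pi , - 10, - 10,- 10, - 6, 0, sqrt(10)/10,sqrt ( 5), pi, sqrt(11), sqrt(14),4,sqrt(19),6]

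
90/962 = 45/481= 0.09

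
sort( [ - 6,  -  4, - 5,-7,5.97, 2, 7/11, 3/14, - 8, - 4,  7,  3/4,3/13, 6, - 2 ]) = [  -  8,-7, - 6,-5, -4, - 4, -2,3/14,3/13 , 7/11,3/4,2, 5.97, 6,7 ] 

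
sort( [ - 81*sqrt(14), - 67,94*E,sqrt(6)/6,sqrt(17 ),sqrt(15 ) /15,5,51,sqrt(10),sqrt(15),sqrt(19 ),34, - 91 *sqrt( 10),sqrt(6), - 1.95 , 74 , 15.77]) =[ - 81*sqrt(14), - 91*sqrt(10),- 67, - 1.95, sqrt(15 )/15,sqrt(6)/6,sqrt(6),  sqrt( 10 ),sqrt(15), sqrt( 17), sqrt( 19 ) , 5,15.77,34,51, 74,94*E]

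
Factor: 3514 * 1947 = 6841758 = 2^1*3^1*7^1*11^1*59^1 * 251^1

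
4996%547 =73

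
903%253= 144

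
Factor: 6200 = 2^3*5^2*31^1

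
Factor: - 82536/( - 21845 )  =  2^3*3^1*5^(-1 )*17^( - 1 )*19^1*181^1 * 257^(  -  1)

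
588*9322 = 5481336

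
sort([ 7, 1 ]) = [1,  7]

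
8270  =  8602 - 332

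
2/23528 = 1/11764 = 0.00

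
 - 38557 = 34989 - 73546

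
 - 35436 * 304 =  - 10772544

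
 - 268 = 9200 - 9468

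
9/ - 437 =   -  9/437 = - 0.02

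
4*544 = 2176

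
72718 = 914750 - 842032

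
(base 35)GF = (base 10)575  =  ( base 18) 1dh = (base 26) M3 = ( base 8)1077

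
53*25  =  1325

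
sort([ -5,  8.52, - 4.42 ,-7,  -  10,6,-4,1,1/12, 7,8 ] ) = [  -  10,- 7 , - 5,-4.42, - 4,1/12, 1,  6 , 7, 8, 8.52]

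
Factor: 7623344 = 2^4 * 17^1*28027^1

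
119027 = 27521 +91506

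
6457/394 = 16 + 153/394=16.39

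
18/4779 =2/531 = 0.00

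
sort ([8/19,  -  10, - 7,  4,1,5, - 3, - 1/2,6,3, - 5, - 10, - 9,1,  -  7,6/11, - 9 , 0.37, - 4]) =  [-10, - 10, - 9, - 9, - 7, - 7,-5, - 4, - 3,  -  1/2,0.37,8/19, 6/11,1,1, 3,4,5,6 ]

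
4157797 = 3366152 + 791645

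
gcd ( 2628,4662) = 18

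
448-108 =340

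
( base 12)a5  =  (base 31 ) 41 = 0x7d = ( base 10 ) 125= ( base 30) 45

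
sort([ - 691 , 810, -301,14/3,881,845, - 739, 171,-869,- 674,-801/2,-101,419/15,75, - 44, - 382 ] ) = [ - 869 ,-739 , -691, - 674, - 801/2, - 382, -301,-101, - 44,14/3,419/15 , 75, 171,810,845,  881 ]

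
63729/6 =10621+ 1/2= 10621.50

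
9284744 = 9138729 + 146015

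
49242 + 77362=126604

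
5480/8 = 685 = 685.00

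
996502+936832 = 1933334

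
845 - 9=836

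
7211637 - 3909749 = 3301888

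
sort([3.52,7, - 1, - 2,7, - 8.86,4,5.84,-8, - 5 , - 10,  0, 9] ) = [-10, - 8.86, - 8, - 5,  -  2, - 1 , 0,  3.52,4,5.84,7,7, 9] 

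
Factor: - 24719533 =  - 24719533^1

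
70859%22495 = 3374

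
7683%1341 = 978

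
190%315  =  190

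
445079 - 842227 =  - 397148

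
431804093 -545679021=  - 113874928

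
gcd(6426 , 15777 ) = 9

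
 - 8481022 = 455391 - 8936413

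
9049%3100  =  2849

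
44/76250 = 22/38125 =0.00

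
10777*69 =743613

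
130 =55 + 75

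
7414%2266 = 616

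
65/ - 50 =-2+7/10 = - 1.30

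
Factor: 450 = 2^1*3^2*5^2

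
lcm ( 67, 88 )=5896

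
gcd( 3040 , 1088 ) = 32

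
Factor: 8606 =2^1*13^1* 331^1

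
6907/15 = 460 + 7/15  =  460.47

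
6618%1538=466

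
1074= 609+465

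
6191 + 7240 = 13431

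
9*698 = 6282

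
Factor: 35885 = 5^1*7177^1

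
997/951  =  997/951 =1.05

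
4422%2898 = 1524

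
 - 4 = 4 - 8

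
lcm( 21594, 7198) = 21594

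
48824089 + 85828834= 134652923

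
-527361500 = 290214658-817576158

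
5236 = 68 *77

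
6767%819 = 215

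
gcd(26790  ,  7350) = 30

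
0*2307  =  0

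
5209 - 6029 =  - 820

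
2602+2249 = 4851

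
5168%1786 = 1596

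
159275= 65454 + 93821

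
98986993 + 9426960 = 108413953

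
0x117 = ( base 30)99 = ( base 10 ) 279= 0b100010111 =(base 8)427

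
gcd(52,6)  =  2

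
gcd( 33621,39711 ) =21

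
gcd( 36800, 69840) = 80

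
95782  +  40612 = 136394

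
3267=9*363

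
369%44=17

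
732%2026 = 732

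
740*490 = 362600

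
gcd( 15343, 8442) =67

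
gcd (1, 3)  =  1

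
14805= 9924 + 4881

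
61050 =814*75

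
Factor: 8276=2^2*2069^1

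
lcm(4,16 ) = 16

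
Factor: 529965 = 3^2*5^1*11777^1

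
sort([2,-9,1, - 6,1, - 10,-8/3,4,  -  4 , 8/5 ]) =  [ - 10, - 9, - 6,  -  4, -8/3, 1,1,8/5,2,4 ] 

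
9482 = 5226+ 4256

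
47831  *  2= 95662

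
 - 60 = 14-74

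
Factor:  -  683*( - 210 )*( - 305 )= - 2^1*3^1*5^2*7^1*61^1*683^1   =  - 43746150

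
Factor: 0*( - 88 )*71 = 0^1  =  0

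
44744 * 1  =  44744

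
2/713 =2/713 = 0.00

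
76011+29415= 105426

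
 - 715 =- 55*13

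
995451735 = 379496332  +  615955403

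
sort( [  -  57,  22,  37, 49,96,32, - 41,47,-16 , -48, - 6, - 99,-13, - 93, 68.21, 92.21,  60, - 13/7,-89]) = [  -  99, - 93,-89, - 57,-48, - 41, - 16,-13, - 6 ,-13/7, 22,32,37, 47,49,  60,  68.21, 92.21, 96]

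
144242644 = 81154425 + 63088219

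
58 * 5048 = 292784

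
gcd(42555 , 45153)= 3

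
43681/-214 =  - 205 + 189/214 = - 204.12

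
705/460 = 1  +  49/92=1.53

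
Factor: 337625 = 5^3*37^1*73^1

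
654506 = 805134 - 150628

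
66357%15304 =5141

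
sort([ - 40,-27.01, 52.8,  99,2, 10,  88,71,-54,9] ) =[ - 54, -40,- 27.01,  2, 9, 10,52.8 , 71, 88, 99]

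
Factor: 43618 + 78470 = 122088= 2^3 *3^1*5087^1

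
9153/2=4576 + 1/2  =  4576.50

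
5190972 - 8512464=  - 3321492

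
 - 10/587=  - 10/587 = - 0.02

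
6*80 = 480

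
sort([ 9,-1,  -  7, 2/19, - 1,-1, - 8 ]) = [ - 8,  -  7, - 1, - 1,-1,2/19,  9] 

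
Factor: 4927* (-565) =-5^1*13^1*113^1*379^1=- 2783755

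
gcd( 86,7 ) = 1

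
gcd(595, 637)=7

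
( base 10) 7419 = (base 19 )11a9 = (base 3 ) 101011210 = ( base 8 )16373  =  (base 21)GH6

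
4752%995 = 772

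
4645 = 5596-951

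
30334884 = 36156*839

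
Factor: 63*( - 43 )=-2709 = -3^2*7^1*43^1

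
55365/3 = 18455 = 18455.00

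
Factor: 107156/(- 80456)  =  -2^( - 1 ) *7^1*43^1*113^( - 1 ) = -301/226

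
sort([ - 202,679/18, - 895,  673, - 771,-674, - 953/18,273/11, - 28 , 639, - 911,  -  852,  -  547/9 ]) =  [ - 911, - 895, - 852, - 771,-674, - 202, - 547/9, - 953/18, -28,273/11,679/18,639, 673 ] 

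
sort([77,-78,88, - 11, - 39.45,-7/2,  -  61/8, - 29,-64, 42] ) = [ - 78, - 64, - 39.45, - 29, - 11,-61/8,  -  7/2, 42,77, 88 ] 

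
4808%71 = 51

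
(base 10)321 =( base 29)b2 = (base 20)G1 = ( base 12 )229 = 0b101000001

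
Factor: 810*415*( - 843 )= - 2^1*3^5*5^2*83^1*281^1=- 283374450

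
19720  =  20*986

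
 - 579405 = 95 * ( - 6099)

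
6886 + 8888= 15774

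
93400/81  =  93400/81 = 1153.09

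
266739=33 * 8083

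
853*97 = 82741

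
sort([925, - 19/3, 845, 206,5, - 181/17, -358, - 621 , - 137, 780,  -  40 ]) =[ - 621,  -  358, - 137, - 40, -181/17, - 19/3 , 5, 206,780, 845, 925] 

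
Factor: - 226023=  - 3^1*7^1*47^1*229^1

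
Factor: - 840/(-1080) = 7/9 =3^ ( - 2 ) * 7^1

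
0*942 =0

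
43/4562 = 43/4562 = 0.01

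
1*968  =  968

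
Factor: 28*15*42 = 2^3*3^2*5^1*7^2 = 17640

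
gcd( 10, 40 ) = 10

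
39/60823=39/60823  =  0.00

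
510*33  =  16830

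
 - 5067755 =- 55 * 92141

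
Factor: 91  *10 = 910 = 2^1*5^1 *7^1 * 13^1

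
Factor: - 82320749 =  - 7^1 * 17^1*19^1*23^1*1583^1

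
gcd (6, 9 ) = 3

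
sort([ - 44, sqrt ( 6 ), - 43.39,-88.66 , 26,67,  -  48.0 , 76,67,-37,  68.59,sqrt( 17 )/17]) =[ - 88.66, - 48.0, - 44,  -  43.39 , - 37, sqrt( 17 )/17,  sqrt( 6), 26,  67,67 , 68.59,76]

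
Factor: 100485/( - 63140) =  - 261/164=- 2^( - 2)*3^2*29^1 * 41^( -1 ) 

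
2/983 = 2/983  =  0.00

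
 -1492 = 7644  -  9136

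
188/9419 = 188/9419 =0.02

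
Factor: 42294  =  2^1*3^1*7^1*19^1*53^1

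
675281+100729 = 776010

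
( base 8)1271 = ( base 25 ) 12M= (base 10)697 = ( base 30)N7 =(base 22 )19f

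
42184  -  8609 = 33575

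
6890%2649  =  1592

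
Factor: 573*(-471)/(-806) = 269883/806=2^(  -  1 )*3^2*13^ ( - 1)*31^( - 1) * 157^1*191^1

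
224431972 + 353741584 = 578173556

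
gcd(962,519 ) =1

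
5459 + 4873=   10332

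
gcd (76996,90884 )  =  4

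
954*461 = 439794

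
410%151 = 108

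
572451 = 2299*249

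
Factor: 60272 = 2^4*3767^1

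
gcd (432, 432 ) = 432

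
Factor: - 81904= - 2^4*5119^1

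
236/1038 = 118/519 =0.23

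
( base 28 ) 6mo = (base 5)132334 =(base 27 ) 78p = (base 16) 14E0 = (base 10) 5344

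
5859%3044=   2815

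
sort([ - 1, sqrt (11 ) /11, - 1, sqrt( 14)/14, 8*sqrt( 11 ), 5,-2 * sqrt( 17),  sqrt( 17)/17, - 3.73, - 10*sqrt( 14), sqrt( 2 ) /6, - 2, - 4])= [ - 10*sqrt (14),-2 * sqrt( 17 ), - 4, - 3.73,-2, - 1, - 1,sqrt(2 ) /6,sqrt(17)/17,  sqrt( 14 ) /14, sqrt( 11)/11,5 , 8*sqrt( 11)]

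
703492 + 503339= 1206831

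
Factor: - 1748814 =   -  2^1*3^1 * 41^1 * 7109^1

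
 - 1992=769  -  2761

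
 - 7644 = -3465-4179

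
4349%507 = 293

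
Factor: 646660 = 2^2*5^1*7^1*31^1*149^1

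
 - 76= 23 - 99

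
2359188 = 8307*284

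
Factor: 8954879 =43^1 * 208253^1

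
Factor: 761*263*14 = 2802002= 2^1 *7^1*263^1*761^1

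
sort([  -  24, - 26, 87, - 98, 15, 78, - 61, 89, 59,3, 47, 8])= [- 98, - 61,  -  26,  -  24,  3, 8 , 15, 47, 59, 78, 87, 89 ] 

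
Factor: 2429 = 7^1*347^1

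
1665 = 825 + 840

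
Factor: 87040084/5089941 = 2^2*3^( - 2 )*43^1*506047^1*565549^( - 1) 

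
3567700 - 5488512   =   - 1920812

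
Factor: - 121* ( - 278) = 33638 = 2^1*11^2*139^1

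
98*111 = 10878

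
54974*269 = 14788006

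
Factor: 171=3^2*19^1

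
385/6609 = 385/6609  =  0.06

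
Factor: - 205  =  - 5^1*41^1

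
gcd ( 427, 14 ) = 7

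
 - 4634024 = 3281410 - 7915434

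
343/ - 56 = - 49/8 = -6.12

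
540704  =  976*554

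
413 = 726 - 313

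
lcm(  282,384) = 18048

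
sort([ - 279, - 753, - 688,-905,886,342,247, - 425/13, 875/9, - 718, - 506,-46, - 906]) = [ - 906 , - 905,-753, - 718, - 688, - 506, - 279, - 46, - 425/13,875/9,247,342, 886]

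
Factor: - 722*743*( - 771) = 2^1 * 3^1*19^2*257^1*743^1  =  413599866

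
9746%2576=2018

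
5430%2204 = 1022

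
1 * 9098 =9098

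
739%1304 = 739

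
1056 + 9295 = 10351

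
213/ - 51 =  - 71/17 = - 4.18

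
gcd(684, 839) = 1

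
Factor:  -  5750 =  - 2^1 * 5^3*23^1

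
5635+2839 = 8474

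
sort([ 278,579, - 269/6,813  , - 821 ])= [-821, - 269/6,278,579,813 ]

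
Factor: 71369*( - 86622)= - 2^1*3^1*23^1*29^1 * 107^1*14437^1 = - 6182125518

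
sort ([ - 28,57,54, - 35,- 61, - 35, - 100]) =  [ - 100, - 61, - 35, - 35, - 28,54 , 57 ] 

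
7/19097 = 7/19097 = 0.00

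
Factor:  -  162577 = -162577^1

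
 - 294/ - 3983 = 42/569 = 0.07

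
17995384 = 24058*748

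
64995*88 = 5719560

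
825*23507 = 19393275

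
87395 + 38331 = 125726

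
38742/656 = 59 + 19/328= 59.06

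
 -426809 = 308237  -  735046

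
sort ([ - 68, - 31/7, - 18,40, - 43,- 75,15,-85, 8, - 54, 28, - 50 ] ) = [ - 85, - 75,-68, -54, -50,-43, - 18, - 31/7,8 , 15, 28,40]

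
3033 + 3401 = 6434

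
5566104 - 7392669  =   - 1826565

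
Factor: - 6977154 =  - 2^1*3^1*1162859^1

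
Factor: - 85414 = - 2^1* 7^1*6101^1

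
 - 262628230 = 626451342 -889079572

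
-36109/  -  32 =36109/32=1128.41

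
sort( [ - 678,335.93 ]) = [ - 678,335.93] 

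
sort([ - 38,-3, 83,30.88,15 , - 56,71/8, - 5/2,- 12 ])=[ - 56, - 38, - 12 ,-3 ,-5/2, 71/8 , 15,30.88,  83]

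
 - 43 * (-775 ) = 33325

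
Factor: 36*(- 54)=-2^3*3^5 = - 1944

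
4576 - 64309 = -59733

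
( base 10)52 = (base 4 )310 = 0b110100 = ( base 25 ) 22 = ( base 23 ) 26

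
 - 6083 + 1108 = -4975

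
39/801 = 13/267 = 0.05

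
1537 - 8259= - 6722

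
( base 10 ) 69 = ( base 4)1011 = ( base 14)4D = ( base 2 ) 1000101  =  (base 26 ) 2h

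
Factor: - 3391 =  - 3391^1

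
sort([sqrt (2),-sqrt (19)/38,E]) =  [ -sqrt( 19)/38, sqrt(2),  E]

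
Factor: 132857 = 132857^1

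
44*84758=3729352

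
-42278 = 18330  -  60608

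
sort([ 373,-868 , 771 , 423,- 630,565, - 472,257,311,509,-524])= [ - 868, - 630, - 524, - 472,257, 311,373,423,509,565,  771 ]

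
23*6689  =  153847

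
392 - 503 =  - 111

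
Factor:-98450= -2^1*5^2*11^1*179^1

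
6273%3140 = 3133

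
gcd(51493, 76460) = 1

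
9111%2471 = 1698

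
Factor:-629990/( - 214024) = 2^( - 2)*5^1 * 31^ ( - 1)*73^1 = 365/124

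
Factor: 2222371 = 71^1 * 113^1*277^1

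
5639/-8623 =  - 5639/8623 = -0.65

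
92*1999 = 183908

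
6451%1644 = 1519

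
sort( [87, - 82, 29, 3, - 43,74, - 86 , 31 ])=[ - 86, - 82 , - 43,  3, 29,  31,74,87 ]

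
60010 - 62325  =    -  2315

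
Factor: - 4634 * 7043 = - 2^1*7^1*331^1*7043^1 = - 32637262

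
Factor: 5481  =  3^3*7^1*29^1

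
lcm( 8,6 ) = 24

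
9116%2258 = 84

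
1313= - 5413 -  - 6726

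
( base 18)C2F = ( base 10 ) 3939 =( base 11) 2a61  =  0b111101100011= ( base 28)50j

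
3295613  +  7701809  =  10997422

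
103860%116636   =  103860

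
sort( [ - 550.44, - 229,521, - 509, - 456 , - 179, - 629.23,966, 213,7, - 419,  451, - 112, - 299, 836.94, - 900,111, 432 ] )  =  [ - 900, - 629.23, - 550.44, - 509, - 456,  -  419, - 299 , - 229, - 179, - 112,7,111,213,432, 451,521,  836.94,966 ]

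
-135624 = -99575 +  - 36049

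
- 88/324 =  - 1 + 59/81 = - 0.27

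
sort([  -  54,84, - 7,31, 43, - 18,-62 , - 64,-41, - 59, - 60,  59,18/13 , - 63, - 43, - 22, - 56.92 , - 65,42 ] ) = [ - 65, - 64, - 63, - 62, - 60  ,-59, - 56.92 ,- 54 ,-43, - 41,  -  22, - 18, - 7,18/13,31,42,43,59, 84]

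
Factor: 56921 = 56921^1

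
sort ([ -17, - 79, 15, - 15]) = [ - 79, - 17,  -  15,15] 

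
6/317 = 6/317 = 0.02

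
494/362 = 247/181 = 1.36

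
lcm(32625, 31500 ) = 913500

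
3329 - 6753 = -3424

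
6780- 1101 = 5679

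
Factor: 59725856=2^5*179^1*10427^1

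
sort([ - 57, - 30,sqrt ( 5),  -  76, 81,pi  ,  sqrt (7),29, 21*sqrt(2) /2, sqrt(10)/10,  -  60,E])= [ - 76,-60, - 57, - 30,sqrt ( 10) /10,sqrt( 5) , sqrt (7),E, pi, 21*sqrt( 2 ) /2 , 29,81]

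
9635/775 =1927/155 = 12.43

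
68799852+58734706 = 127534558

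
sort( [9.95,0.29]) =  [0.29,9.95] 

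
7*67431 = 472017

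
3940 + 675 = 4615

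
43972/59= 745+17/59 = 745.29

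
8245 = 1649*5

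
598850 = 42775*14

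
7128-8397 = - 1269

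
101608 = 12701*8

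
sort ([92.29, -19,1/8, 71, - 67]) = [ - 67,-19, 1/8,71,  92.29]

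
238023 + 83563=321586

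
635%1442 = 635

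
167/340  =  167/340 = 0.49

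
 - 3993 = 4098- 8091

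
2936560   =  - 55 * ( - 53392) 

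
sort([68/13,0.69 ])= [ 0.69 , 68/13] 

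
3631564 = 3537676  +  93888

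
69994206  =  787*88938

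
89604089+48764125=138368214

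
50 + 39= 89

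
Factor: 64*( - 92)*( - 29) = 170752 = 2^8 * 23^1*29^1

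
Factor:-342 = -2^1*3^2 * 19^1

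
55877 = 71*787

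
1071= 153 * 7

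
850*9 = 7650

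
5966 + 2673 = 8639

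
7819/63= 124 + 1/9 = 124.11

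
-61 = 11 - 72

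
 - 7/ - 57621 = 7/57621 =0.00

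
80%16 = 0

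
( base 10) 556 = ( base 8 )1054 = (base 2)1000101100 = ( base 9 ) 677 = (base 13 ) 33a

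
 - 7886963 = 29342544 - 37229507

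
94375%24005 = 22360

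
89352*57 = 5093064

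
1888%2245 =1888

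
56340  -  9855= 46485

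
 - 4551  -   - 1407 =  -3144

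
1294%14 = 6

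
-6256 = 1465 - 7721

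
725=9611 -8886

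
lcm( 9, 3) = 9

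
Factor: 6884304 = 2^4* 3^1*7^2*2927^1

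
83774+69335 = 153109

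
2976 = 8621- 5645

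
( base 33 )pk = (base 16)34D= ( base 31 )r8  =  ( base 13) 500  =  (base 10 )845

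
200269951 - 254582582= -54312631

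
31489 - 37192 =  - 5703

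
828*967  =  800676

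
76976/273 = 76976/273 = 281.96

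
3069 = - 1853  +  4922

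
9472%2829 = 985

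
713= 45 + 668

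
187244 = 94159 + 93085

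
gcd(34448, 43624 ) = 8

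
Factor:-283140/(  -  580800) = 2^( - 4)*3^1*5^( - 1)*13^1=39/80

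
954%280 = 114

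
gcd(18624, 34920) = 2328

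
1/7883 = 1/7883=0.00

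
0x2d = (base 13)36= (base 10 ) 45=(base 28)1H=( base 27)1i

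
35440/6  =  17720/3 = 5906.67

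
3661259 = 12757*287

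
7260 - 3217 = 4043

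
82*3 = 246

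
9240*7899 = 72986760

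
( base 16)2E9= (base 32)N9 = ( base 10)745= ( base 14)3b3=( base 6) 3241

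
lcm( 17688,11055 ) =88440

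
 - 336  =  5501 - 5837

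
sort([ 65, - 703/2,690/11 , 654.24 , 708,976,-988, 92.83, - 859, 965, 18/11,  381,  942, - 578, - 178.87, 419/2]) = [ -988, - 859,-578,- 703/2, - 178.87, 18/11,  690/11, 65, 92.83,419/2 , 381,654.24, 708,  942, 965,976]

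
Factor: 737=11^1*67^1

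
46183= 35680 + 10503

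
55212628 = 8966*6158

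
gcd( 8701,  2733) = 1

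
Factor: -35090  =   -2^1*5^1*11^2*29^1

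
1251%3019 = 1251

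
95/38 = 2 + 1/2= 2.50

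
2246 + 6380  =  8626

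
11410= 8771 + 2639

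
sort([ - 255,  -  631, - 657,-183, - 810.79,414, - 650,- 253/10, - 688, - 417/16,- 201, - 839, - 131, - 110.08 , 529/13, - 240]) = [- 839, - 810.79, - 688, - 657, - 650,-631,-255, - 240, - 201,-183, - 131, - 110.08, - 417/16, - 253/10,529/13,414]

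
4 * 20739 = 82956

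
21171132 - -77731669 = 98902801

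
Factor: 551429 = 17^1*163^1*199^1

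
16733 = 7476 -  - 9257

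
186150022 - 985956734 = - 799806712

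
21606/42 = 514 + 3/7 = 514.43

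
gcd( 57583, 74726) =1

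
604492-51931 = 552561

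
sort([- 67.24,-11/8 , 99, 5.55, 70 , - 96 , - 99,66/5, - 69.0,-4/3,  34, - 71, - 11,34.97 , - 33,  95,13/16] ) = [ - 99, - 96, - 71, - 69.0, - 67.24,-33, - 11, - 11/8, - 4/3,13/16, 5.55, 66/5,34,34.97, 70, 95,99] 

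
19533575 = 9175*2129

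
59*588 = 34692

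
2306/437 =2306/437= 5.28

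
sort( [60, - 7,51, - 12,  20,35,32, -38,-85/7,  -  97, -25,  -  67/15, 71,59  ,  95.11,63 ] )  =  [ - 97, - 38, - 25,-85/7,-12,-7, - 67/15,  20,32,35 , 51,59,60, 63, 71,95.11]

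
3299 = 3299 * 1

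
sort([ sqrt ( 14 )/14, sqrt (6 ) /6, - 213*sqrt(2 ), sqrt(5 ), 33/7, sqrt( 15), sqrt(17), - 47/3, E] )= [ - 213 *sqrt( 2) , - 47/3,sqrt( 14)/14, sqrt(6 )/6, sqrt(5 ) , E, sqrt(15)  ,  sqrt(17),33/7 ] 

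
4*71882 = 287528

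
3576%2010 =1566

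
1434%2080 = 1434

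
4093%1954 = 185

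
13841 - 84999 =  - 71158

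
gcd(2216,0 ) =2216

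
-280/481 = -280/481 = -0.58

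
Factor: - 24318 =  - 2^1*3^2*7^1*193^1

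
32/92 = 8/23 = 0.35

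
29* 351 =10179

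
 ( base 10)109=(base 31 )3G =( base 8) 155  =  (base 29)3M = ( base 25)49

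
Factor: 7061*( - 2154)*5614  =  -85385537916 = -2^2*3^1 * 7^1*23^1*307^1*359^1*401^1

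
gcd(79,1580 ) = 79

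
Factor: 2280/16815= 8/59 = 2^3*59^( - 1)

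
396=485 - 89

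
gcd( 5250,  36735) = 15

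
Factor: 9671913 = 3^3*358219^1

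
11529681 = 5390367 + 6139314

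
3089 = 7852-4763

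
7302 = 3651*2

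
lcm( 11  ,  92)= 1012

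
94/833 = 94/833 = 0.11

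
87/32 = 87/32  =  2.72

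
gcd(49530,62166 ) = 78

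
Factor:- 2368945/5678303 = - 5^1 * 359^( - 1 )*15817^(-1)*473789^1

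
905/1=905 = 905.00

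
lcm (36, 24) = 72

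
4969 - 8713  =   - 3744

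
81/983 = 81/983 = 0.08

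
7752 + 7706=15458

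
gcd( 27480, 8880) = 120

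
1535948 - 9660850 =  - 8124902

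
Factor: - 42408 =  - 2^3* 3^2*19^1 *31^1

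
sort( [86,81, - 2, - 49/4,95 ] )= [ - 49/4, - 2  ,  81, 86, 95] 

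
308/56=11/2 =5.50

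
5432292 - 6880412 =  - 1448120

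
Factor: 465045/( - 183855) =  - 43/17 = - 17^( - 1)* 43^1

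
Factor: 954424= 2^3 * 53^1 *2251^1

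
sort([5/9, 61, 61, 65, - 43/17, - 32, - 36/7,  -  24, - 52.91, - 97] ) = [ - 97, - 52.91, - 32 , - 24,-36/7, - 43/17,  5/9,61, 61,65]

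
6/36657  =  2/12219 = 0.00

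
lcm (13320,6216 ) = 93240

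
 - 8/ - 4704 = 1/588 = 0.00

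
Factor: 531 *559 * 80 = 2^4*3^2 * 5^1*13^1 * 43^1*59^1 = 23746320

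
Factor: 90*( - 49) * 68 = -2^3*3^2*5^1*7^2*17^1 = - 299880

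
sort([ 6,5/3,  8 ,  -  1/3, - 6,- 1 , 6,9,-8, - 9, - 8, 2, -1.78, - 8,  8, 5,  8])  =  [ - 9 , - 8, - 8, - 8,-6, - 1.78  , - 1, -1/3,5/3, 2, 5,6, 6, 8, 8, 8,9 ]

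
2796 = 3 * 932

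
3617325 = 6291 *575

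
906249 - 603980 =302269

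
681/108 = 227/36= 6.31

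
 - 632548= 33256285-33888833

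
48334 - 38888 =9446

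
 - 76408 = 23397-99805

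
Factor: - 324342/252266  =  -9/7 = -3^2*7^( - 1)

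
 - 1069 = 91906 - 92975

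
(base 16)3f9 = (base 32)VP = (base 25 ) 1FH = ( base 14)529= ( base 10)1017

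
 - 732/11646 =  - 122/1941 = -0.06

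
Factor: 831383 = 7^2*19^2*47^1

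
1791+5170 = 6961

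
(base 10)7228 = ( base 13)33a0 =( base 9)10821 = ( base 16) 1c3c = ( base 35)5vi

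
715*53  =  37895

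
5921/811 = 7 + 244/811 = 7.30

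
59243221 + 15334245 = 74577466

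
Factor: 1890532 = 2^2*7^1*251^1*269^1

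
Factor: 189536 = 2^5*5923^1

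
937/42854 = 937/42854 = 0.02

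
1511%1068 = 443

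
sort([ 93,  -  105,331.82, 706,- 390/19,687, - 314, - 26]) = [ - 314, - 105, - 26,-390/19, 93, 331.82, 687,  706]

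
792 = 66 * 12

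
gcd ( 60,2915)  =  5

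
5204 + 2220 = 7424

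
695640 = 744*935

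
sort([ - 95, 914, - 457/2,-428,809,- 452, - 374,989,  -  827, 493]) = [ - 827 ,  -  452, - 428,- 374, - 457/2, - 95,493,809,914,989]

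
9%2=1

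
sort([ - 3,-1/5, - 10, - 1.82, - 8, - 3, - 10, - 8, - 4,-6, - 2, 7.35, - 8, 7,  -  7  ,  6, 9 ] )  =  [ - 10, -10 , - 8, - 8, - 8,  -  7, - 6, - 4, - 3, - 3,-2, - 1.82, - 1/5 , 6, 7, 7.35,9 ] 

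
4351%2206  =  2145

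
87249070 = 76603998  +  10645072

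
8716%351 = 292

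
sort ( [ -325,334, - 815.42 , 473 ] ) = [ - 815.42, - 325,334 , 473] 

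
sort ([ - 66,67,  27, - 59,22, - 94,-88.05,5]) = [-94, - 88.05 , -66, - 59,5,22, 27,67]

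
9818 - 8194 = 1624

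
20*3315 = 66300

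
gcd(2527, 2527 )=2527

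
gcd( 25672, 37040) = 8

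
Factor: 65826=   2^1*3^3*23^1* 53^1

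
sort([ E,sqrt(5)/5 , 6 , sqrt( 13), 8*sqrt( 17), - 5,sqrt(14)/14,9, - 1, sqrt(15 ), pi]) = [ - 5, - 1, sqrt ( 14 )/14, sqrt(5)/5, E, pi, sqrt( 13),sqrt(  15 ), 6, 9,8*sqrt(17 )]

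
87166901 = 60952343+26214558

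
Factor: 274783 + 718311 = 2^1*23^1*21589^1 = 993094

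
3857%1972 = 1885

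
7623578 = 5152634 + 2470944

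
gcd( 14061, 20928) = 327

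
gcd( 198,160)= 2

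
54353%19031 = 16291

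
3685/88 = 41  +  7/8 = 41.88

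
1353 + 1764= 3117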